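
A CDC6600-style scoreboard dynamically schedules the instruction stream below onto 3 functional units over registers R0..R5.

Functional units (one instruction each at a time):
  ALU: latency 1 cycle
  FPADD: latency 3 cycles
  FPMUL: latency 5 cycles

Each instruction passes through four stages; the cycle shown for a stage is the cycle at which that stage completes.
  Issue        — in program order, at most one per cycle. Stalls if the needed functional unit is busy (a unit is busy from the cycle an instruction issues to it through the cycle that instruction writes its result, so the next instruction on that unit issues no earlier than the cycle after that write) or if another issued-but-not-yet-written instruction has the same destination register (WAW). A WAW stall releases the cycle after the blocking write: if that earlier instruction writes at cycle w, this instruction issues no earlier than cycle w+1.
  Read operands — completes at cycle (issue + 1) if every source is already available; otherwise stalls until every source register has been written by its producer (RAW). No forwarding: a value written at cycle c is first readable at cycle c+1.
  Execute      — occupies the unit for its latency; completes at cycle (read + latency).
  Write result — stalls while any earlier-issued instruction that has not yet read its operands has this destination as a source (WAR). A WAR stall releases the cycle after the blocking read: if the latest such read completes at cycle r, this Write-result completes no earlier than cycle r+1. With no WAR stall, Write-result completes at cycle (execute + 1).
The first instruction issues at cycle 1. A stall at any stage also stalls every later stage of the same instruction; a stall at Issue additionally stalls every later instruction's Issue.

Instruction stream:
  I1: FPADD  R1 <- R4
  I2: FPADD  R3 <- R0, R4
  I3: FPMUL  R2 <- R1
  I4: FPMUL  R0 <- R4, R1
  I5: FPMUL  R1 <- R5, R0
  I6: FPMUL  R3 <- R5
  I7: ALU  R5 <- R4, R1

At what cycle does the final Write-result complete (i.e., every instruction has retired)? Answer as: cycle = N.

cycle = 39

1) issue 1, read 2, done 5, write 6
2) issue 7, read 8, done 11, write 12  <struct: FPADD busy until I1 writes@6>
3) issue 8, read 9, done 14, write 15
4) issue 16, read 17, done 22, write 23  <struct: FPMUL busy until I3 writes@15>
5) issue 24, read 25, done 30, write 31  <struct: FPMUL busy until I4 writes@23>
6) issue 32, read 33, done 38, write 39  <struct: FPMUL busy until I5 writes@31>
7) issue 33, read 34, done 35, write 36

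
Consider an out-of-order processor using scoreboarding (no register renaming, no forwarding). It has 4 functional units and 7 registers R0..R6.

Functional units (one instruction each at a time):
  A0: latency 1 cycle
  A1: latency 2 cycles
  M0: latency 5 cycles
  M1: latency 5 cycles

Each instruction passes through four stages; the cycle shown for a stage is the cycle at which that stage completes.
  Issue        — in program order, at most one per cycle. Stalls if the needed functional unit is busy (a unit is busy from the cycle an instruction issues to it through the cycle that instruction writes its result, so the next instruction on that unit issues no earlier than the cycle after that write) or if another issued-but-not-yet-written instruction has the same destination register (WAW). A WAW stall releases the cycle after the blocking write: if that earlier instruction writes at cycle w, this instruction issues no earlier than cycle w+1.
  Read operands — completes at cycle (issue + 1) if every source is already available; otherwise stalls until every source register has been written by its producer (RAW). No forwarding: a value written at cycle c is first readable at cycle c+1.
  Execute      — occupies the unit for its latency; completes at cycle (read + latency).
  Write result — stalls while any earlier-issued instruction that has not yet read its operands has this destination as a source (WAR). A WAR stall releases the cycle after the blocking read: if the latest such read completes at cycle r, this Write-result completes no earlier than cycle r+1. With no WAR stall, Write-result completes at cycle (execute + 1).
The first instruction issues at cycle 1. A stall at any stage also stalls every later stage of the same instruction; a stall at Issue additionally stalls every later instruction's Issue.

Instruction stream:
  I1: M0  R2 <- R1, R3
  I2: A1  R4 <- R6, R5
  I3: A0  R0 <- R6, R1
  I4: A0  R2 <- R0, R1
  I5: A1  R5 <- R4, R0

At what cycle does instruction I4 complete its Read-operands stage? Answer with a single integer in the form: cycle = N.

1) issue 1, read 2, done 7, write 8
2) issue 2, read 3, done 5, write 6
3) issue 3, read 4, done 5, write 6
4) issue 9, read 10, done 11, write 12  <WAW R2: wait I1 write@8>
5) issue 10, read 11, done 13, write 14

cycle = 10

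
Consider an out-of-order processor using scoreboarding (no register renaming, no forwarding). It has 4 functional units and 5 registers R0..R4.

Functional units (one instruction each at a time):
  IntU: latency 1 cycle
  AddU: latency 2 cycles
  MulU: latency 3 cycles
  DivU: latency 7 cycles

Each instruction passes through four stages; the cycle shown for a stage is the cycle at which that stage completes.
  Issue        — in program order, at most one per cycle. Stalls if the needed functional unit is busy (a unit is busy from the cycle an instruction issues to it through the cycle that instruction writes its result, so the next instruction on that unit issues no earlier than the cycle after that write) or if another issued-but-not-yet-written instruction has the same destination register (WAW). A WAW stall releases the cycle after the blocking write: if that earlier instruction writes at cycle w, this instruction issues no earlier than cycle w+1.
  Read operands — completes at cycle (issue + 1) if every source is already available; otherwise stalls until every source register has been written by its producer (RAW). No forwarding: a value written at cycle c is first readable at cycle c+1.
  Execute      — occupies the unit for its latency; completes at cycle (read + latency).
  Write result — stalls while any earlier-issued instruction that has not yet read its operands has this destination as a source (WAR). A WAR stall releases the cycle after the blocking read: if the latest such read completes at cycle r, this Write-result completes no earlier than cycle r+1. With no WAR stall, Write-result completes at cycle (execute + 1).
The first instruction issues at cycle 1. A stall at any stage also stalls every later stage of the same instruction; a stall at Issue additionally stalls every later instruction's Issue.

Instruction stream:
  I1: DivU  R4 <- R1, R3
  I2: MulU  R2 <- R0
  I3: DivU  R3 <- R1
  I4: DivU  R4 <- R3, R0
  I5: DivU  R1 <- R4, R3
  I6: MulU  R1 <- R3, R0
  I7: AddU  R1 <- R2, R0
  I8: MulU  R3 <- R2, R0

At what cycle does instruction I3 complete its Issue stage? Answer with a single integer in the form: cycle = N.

[I1] 1/2/9/10
[I2] 2/3/6/7
[I3] 11/12/19/20  (struct: DivU busy until I1 writes@10)
[I4] 21/22/29/30  (struct: DivU busy until I3 writes@20)
[I5] 31/32/39/40  (struct: DivU busy until I4 writes@30)
[I6] 41/42/45/46  (WAW R1: wait I5 write@40)
[I7] 47/48/50/51  (WAW R1: wait I6 write@46)
[I8] 48/49/52/53

cycle = 11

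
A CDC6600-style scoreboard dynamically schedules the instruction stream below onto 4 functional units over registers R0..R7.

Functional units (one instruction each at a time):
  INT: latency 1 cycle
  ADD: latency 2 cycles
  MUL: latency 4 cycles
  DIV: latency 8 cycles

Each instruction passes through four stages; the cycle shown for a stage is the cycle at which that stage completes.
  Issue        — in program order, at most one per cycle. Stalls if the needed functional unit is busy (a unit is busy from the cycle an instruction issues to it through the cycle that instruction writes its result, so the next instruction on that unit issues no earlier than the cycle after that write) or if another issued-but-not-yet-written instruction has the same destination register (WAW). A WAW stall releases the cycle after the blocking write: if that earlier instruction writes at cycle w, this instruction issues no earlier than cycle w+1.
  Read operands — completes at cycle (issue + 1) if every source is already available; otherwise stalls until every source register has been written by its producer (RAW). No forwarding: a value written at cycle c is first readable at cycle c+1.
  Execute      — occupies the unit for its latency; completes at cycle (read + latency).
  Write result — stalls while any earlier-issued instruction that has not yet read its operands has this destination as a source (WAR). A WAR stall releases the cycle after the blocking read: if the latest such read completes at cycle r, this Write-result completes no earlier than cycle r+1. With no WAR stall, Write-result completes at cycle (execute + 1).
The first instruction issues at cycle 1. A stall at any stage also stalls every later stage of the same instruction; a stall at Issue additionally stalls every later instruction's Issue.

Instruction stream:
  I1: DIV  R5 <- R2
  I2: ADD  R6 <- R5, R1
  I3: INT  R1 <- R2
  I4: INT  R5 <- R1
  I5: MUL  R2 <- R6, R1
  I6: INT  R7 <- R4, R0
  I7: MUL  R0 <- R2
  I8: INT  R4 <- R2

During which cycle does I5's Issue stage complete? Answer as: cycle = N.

cycle = 15

cycle 1: I1 dispatched to DIV
cycle 2: I1 operands ready · I2 dispatched to ADD
cycle 3: I3 dispatched to INT
cycle 4: I3 operands ready
cycle 5: I3 complete
cycle 10: I1 complete
cycle 11: R5←I1
cycle 12: I2 operands ready
cycle 13: R1←I3
cycle 14: I2 complete · I4 dispatched to INT
cycle 15: R6←I2 · I4 operands ready · I5 dispatched to MUL
cycle 16: I4 complete · I5 operands ready
cycle 17: R5←I4
cycle 18: I6 dispatched to INT
cycle 19: I6 operands ready
cycle 20: I5 complete · I6 complete
cycle 21: R2←I5 · R7←I6
cycle 22: I7 dispatched to MUL
cycle 23: I7 operands ready · I8 dispatched to INT
cycle 24: I8 operands ready
cycle 25: I8 complete
cycle 26: R4←I8
cycle 27: I7 complete
cycle 28: R0←I7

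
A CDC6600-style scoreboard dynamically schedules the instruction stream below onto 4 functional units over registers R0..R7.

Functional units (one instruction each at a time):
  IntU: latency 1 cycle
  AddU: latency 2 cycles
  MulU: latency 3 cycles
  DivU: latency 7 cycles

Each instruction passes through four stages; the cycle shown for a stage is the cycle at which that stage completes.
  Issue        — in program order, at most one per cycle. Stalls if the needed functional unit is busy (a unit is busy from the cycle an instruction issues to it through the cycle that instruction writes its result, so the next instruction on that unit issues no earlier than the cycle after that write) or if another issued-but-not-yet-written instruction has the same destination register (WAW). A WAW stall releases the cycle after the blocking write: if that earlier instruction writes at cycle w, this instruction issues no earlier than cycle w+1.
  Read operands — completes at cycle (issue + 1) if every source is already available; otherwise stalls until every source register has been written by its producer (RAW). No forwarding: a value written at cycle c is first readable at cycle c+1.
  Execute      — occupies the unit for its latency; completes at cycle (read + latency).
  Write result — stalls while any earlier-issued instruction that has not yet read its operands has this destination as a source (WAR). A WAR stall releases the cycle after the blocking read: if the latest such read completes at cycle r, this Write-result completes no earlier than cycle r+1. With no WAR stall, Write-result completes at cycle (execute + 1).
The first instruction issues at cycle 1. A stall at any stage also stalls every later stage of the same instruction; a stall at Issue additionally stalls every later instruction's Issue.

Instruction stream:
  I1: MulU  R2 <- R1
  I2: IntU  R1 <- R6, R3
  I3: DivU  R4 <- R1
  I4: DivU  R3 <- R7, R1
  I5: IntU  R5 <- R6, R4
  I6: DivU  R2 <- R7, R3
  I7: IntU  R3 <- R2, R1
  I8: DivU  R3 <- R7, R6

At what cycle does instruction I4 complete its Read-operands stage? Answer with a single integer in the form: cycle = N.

cycle = 16

I1 -> (1, 2, 5, 6)
I2 -> (2, 3, 4, 5)
I3 -> (3, 6, 13, 14)  // RAW R1: wait I2 write@5
I4 -> (15, 16, 23, 24)  // struct: DivU busy until I3 writes@14
I5 -> (16, 17, 18, 19)
I6 -> (25, 26, 33, 34)  // struct: DivU busy until I4 writes@24
I7 -> (26, 35, 36, 37)  // RAW R2: wait I6 write@34
I8 -> (38, 39, 46, 47)  // WAW R3: wait I7 write@37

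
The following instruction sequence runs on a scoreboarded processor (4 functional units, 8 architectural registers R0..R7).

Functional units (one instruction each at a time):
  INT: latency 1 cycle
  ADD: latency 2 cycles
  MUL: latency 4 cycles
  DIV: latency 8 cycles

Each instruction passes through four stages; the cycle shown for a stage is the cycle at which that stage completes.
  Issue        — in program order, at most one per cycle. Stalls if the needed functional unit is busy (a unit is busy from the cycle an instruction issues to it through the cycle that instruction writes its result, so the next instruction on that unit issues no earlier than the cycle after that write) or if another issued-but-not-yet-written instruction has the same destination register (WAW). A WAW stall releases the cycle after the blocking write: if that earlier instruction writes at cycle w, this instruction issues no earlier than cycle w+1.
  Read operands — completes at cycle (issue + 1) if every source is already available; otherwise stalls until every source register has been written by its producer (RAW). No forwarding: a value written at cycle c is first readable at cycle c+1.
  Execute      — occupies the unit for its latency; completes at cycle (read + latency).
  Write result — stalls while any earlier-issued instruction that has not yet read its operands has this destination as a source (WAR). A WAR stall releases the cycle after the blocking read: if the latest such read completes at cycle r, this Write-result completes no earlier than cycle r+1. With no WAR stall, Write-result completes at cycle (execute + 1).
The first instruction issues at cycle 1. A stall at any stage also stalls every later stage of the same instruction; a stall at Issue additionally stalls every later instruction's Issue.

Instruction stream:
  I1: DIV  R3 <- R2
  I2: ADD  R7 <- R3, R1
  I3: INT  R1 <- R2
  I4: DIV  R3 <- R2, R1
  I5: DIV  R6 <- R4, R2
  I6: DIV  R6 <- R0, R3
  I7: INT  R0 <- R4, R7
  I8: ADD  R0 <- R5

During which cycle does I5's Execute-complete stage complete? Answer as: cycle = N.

t=1  I1→DIV
t=2  I1 RO | I2→ADD
t=3  I3→INT
t=4  I3 RO
t=5  I3 EX
t=10  I1 EX
t=11  I1 WR R3
t=12  I2 RO | I4→DIV
t=13  I3 WR R1
t=14  I2 EX | I4 RO
t=15  I2 WR R7
t=22  I4 EX
t=23  I4 WR R3
t=24  I5→DIV
t=25  I5 RO
t=33  I5 EX
t=34  I5 WR R6
t=35  I6→DIV
t=36  I6 RO | I7→INT
t=37  I7 RO
t=38  I7 EX
t=39  I7 WR R0
t=40  I8→ADD
t=41  I8 RO
t=43  I8 EX
t=44  I6 EX | I8 WR R0
t=45  I6 WR R6

cycle = 33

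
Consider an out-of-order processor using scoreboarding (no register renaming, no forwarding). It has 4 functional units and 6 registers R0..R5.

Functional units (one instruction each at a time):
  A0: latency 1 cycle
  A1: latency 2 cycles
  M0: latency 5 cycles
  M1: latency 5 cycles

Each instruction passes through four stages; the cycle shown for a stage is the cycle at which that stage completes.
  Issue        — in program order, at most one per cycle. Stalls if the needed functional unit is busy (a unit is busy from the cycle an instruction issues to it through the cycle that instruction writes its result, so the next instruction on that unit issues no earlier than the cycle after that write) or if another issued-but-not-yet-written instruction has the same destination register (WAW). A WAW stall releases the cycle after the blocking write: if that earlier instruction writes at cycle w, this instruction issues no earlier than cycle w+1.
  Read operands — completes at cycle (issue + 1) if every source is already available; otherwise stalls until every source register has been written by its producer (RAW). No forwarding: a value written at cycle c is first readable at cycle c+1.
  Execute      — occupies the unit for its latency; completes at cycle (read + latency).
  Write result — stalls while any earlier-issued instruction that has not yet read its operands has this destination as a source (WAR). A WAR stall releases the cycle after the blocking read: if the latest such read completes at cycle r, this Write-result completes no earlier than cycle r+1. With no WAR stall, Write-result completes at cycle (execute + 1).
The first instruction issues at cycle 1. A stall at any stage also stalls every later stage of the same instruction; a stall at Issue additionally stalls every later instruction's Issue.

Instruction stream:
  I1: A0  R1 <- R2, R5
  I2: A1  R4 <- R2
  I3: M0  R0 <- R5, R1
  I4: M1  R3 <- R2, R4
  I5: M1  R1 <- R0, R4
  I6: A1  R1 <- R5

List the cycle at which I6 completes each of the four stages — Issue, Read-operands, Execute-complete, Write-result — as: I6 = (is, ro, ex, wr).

I6 = (22, 23, 25, 26)

t=1  I1 dispatched to A0
t=2  I1 operands ready | I2 dispatched to A1
t=3  I1 complete | I2 operands ready | I3 dispatched to M0
t=4  R1←I1 | I4 dispatched to M1
t=5  I2 complete | I3 operands ready
t=6  R4←I2
t=7  I4 operands ready
t=10  I3 complete
t=11  R0←I3
t=12  I4 complete
t=13  R3←I4
t=14  I5 dispatched to M1
t=15  I5 operands ready
t=20  I5 complete
t=21  R1←I5
t=22  I6 dispatched to A1
t=23  I6 operands ready
t=25  I6 complete
t=26  R1←I6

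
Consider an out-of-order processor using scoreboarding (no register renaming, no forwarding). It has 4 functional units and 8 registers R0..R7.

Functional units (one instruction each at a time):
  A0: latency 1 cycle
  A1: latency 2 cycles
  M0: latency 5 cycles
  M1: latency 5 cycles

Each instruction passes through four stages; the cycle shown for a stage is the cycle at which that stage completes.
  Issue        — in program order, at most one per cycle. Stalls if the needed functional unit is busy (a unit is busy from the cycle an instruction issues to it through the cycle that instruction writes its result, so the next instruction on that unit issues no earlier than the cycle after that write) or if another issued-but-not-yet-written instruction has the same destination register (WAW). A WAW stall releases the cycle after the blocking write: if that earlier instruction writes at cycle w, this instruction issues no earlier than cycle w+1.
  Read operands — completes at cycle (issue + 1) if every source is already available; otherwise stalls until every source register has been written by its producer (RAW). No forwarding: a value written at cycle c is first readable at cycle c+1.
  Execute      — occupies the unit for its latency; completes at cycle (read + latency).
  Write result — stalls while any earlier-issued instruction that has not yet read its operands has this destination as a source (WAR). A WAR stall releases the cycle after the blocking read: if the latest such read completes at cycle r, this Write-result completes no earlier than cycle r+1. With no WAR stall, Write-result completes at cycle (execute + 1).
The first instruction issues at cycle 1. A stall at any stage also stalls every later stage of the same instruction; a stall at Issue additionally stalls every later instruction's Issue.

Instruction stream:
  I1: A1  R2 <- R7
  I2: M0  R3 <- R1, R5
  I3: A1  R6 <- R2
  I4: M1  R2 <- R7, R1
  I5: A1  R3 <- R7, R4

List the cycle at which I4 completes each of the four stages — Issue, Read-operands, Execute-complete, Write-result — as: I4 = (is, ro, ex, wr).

I4 = (7, 8, 13, 14)

t=1  I1 dispatched to A1
t=2  I1 operands ready, I2 dispatched to M0
t=3  I2 operands ready
t=4  I1 complete
t=5  R2←I1
t=6  I3 dispatched to A1
t=7  I3 operands ready, I4 dispatched to M1
t=8  I2 complete, I4 operands ready
t=9  R3←I2, I3 complete
t=10  R6←I3
t=11  I5 dispatched to A1
t=12  I5 operands ready
t=13  I4 complete
t=14  R2←I4, I5 complete
t=15  R3←I5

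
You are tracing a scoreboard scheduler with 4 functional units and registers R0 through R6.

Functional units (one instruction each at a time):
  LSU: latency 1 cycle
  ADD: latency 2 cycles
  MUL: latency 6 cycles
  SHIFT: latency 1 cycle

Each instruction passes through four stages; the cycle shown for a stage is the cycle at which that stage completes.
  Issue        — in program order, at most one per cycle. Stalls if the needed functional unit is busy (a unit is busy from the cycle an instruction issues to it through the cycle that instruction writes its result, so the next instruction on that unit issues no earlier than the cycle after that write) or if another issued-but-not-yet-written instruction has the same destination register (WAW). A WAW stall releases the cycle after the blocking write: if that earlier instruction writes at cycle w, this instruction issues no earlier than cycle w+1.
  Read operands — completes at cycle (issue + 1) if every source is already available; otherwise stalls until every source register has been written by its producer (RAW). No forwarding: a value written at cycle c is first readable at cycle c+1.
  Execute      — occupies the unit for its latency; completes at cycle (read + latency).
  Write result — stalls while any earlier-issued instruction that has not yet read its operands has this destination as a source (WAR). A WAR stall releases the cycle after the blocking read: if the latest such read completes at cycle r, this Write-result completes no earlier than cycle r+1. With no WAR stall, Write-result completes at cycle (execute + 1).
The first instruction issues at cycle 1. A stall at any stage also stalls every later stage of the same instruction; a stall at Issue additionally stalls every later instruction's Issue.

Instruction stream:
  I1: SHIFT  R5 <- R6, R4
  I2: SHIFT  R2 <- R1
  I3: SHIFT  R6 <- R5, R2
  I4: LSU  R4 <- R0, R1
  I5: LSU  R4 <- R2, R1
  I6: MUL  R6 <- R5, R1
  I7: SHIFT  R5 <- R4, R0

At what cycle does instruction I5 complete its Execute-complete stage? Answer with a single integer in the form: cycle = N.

cycle = 16

cycle 1: issue I1 (SHIFT)
cycle 2: I1 read-ops
cycle 3: I1 finished on SHIFT
cycle 4: I1→R5
cycle 5: issue I2 (SHIFT)
cycle 6: I2 read-ops
cycle 7: I2 finished on SHIFT
cycle 8: I2→R2
cycle 9: issue I3 (SHIFT)
cycle 10: I3 read-ops; issue I4 (LSU)
cycle 11: I3 finished on SHIFT; I4 read-ops
cycle 12: I3→R6; I4 finished on LSU
cycle 13: I4→R4
cycle 14: issue I5 (LSU)
cycle 15: I5 read-ops; issue I6 (MUL)
cycle 16: I5 finished on LSU; I6 read-ops; issue I7 (SHIFT)
cycle 17: I5→R4
cycle 18: I7 read-ops
cycle 19: I7 finished on SHIFT
cycle 20: I7→R5
cycle 22: I6 finished on MUL
cycle 23: I6→R6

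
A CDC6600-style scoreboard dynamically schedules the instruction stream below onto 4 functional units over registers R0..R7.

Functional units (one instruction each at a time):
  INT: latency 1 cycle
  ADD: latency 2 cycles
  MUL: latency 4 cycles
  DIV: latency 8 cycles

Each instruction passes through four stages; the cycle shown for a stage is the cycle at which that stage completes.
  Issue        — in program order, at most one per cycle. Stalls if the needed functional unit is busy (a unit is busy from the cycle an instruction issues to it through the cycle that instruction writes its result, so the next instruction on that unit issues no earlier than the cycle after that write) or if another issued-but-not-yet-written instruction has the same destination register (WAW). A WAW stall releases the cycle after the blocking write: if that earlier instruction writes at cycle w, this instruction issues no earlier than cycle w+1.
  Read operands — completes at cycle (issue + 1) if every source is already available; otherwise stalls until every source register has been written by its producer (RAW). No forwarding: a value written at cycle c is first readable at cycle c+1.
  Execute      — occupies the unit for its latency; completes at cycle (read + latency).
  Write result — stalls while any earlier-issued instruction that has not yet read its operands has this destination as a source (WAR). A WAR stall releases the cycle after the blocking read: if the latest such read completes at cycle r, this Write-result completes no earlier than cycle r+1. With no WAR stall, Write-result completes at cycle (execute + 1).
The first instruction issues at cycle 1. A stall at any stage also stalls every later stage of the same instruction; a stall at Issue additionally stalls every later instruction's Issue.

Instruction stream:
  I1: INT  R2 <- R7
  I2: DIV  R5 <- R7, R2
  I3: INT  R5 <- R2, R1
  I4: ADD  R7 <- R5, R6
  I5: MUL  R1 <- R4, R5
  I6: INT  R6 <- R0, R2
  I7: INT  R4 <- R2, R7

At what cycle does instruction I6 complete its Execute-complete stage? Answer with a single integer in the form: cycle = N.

cycle = 21

cycle 1: issue I1 (INT)
cycle 2: I1 read-ops | issue I2 (DIV)
cycle 3: I1 finished on INT
cycle 4: I1→R2
cycle 5: I2 read-ops
cycle 13: I2 finished on DIV
cycle 14: I2→R5
cycle 15: issue I3 (INT)
cycle 16: I3 read-ops | issue I4 (ADD)
cycle 17: I3 finished on INT | issue I5 (MUL)
cycle 18: I3→R5
cycle 19: I4 read-ops | I5 read-ops | issue I6 (INT)
cycle 20: I6 read-ops
cycle 21: I4 finished on ADD | I6 finished on INT
cycle 22: I4→R7 | I6→R6
cycle 23: I5 finished on MUL | issue I7 (INT)
cycle 24: I5→R1 | I7 read-ops
cycle 25: I7 finished on INT
cycle 26: I7→R4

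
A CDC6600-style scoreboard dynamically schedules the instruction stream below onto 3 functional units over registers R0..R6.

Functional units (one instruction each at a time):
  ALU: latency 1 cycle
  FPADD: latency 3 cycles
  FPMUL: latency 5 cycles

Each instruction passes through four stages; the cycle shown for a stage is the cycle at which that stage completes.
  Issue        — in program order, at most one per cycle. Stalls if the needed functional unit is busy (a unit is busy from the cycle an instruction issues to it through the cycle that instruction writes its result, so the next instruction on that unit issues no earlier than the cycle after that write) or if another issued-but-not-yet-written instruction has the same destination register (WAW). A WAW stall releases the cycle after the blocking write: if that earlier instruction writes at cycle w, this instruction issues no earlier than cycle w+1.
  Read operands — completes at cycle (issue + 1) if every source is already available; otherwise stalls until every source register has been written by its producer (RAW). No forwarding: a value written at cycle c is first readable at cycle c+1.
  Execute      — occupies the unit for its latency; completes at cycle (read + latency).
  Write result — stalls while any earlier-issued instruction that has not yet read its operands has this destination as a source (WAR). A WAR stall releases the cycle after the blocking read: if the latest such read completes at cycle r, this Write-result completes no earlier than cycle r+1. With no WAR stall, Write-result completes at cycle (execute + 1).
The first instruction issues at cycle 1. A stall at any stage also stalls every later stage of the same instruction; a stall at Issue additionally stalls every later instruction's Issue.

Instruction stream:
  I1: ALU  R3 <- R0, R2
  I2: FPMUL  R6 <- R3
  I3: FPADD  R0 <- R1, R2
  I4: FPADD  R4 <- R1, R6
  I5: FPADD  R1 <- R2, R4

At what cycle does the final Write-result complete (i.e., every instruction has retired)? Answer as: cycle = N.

c1: issue I1 (ALU)
c2: I1 read-ops | issue I2 (FPMUL)
c3: I1 finished on ALU | issue I3 (FPADD)
c4: I1→R3 | I3 read-ops
c5: I2 read-ops
c7: I3 finished on FPADD
c8: I3→R0
c9: issue I4 (FPADD)
c10: I2 finished on FPMUL
c11: I2→R6
c12: I4 read-ops
c15: I4 finished on FPADD
c16: I4→R4
c17: issue I5 (FPADD)
c18: I5 read-ops
c21: I5 finished on FPADD
c22: I5→R1

cycle = 22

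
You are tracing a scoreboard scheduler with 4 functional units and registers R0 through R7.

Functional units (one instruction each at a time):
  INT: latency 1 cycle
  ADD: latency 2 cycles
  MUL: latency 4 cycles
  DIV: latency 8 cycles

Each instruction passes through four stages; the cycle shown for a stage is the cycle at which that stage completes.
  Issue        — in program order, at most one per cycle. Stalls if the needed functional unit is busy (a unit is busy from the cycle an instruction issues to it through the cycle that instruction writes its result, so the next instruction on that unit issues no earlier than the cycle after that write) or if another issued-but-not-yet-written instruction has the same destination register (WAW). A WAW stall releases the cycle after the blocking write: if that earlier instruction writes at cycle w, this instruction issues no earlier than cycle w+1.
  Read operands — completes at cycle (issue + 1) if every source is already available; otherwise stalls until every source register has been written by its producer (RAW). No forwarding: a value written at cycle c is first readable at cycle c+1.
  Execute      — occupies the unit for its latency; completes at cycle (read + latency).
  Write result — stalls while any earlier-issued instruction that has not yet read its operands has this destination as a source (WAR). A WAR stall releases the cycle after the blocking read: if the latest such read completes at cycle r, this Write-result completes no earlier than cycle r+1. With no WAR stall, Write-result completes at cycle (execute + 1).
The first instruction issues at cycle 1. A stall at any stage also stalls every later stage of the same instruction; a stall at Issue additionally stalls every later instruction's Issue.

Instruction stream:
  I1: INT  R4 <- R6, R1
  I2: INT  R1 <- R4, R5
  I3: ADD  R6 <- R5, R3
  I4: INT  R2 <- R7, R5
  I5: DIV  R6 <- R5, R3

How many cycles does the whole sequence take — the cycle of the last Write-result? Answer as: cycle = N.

cycle = 21

I1  is:1  ro:2  ex:3  wr:4
I2  is:5  ro:6  ex:7  wr:8  — struct: INT busy until I1 writes@4
I3  is:6  ro:7  ex:9  wr:10
I4  is:9  ro:10  ex:11  wr:12  — struct: INT busy until I2 writes@8
I5  is:11  ro:12  ex:20  wr:21  — WAW R6: wait I3 write@10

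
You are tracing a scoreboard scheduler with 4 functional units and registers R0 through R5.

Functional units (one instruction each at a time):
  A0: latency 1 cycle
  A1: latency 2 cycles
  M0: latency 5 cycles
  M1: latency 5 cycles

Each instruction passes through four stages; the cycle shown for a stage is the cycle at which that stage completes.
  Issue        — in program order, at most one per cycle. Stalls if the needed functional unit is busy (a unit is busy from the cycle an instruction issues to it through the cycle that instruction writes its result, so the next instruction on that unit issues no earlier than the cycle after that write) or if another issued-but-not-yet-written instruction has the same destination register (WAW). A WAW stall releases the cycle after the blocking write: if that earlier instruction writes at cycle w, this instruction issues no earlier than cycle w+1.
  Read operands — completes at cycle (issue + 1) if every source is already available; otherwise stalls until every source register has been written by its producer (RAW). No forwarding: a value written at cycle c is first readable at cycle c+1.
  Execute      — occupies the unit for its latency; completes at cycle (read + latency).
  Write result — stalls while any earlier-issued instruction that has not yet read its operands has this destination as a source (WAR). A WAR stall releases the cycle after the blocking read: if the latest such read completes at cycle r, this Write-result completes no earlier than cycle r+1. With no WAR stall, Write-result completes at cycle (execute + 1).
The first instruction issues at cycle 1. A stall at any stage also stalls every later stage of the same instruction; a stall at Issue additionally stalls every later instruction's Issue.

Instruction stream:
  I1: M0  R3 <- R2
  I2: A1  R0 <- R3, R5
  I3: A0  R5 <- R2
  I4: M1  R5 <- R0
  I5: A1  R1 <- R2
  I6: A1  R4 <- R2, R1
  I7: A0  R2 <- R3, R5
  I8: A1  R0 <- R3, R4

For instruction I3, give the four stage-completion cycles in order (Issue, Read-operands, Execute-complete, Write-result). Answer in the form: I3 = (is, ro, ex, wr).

I3 = (3, 4, 5, 10)

cycle 1: I1 dispatched to M0
cycle 2: I1 operands ready · I2 dispatched to A1
cycle 3: I3 dispatched to A0
cycle 4: I3 operands ready
cycle 5: I3 complete
cycle 7: I1 complete
cycle 8: R3←I1
cycle 9: I2 operands ready
cycle 10: R5←I3
cycle 11: I2 complete · I4 dispatched to M1
cycle 12: R0←I2
cycle 13: I4 operands ready · I5 dispatched to A1
cycle 14: I5 operands ready
cycle 16: I5 complete
cycle 17: R1←I5
cycle 18: I4 complete · I6 dispatched to A1
cycle 19: R5←I4 · I6 operands ready · I7 dispatched to A0
cycle 20: I7 operands ready
cycle 21: I6 complete · I7 complete
cycle 22: R4←I6 · R2←I7
cycle 23: I8 dispatched to A1
cycle 24: I8 operands ready
cycle 26: I8 complete
cycle 27: R0←I8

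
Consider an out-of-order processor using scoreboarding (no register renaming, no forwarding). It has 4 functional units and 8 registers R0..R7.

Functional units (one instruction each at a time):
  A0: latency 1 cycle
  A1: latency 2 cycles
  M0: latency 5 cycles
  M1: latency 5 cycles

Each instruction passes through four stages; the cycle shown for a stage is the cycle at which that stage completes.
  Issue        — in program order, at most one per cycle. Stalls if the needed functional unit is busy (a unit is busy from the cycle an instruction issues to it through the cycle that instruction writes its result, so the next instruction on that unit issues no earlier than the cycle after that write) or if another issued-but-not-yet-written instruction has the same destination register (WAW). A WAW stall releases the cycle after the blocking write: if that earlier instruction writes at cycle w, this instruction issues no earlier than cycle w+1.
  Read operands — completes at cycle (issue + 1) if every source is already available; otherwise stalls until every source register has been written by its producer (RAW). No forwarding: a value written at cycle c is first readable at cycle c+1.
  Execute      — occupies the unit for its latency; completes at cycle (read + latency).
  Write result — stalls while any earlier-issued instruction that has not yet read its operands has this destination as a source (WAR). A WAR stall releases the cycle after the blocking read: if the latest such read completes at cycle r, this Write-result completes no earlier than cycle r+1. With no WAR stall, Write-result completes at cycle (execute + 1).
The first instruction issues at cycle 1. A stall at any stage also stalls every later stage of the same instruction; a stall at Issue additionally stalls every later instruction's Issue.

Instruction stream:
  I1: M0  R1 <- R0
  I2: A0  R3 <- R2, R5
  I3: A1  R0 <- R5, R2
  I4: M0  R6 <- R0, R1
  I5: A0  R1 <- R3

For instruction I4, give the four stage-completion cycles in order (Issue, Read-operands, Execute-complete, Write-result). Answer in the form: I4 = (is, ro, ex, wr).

I4 = (9, 10, 15, 16)

I1: IS=1 RO=2 EX=7 WR=8
I2: IS=2 RO=3 EX=4 WR=5
I3: IS=3 RO=4 EX=6 WR=7
I4: IS=9 RO=10 EX=15 WR=16  [struct: M0 busy until I1 writes@8]
I5: IS=10 RO=11 EX=12 WR=13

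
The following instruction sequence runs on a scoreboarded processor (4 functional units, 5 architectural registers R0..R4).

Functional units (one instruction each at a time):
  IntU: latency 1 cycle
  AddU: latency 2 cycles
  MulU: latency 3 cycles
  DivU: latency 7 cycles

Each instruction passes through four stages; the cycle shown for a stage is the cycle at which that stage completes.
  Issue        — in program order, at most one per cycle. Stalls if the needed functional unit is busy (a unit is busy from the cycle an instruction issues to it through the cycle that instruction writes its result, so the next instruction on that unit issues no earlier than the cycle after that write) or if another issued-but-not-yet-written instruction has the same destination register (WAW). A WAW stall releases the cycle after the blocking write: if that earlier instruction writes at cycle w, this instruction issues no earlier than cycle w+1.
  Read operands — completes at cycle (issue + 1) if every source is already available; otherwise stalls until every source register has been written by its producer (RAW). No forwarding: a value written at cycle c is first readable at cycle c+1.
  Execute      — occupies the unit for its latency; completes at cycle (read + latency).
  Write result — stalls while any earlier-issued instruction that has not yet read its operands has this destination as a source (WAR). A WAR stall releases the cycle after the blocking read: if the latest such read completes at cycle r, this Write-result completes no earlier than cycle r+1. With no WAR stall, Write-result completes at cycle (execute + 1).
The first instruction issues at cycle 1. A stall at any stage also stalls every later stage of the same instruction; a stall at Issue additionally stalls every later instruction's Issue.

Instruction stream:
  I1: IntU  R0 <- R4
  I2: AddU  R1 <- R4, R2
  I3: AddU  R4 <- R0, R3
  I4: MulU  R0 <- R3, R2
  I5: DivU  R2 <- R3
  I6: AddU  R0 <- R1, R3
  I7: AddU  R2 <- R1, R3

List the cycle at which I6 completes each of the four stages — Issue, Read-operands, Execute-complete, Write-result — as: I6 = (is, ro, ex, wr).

I6 = (14, 15, 17, 18)

I1  is:1  ro:2  ex:3  wr:4
I2  is:2  ro:3  ex:5  wr:6
I3  is:7  ro:8  ex:10  wr:11  — struct: AddU busy until I2 writes@6
I4  is:8  ro:9  ex:12  wr:13
I5  is:9  ro:10  ex:17  wr:18
I6  is:14  ro:15  ex:17  wr:18  — WAW R0: wait I4 write@13
I7  is:19  ro:20  ex:22  wr:23  — struct: AddU busy until I6 writes@18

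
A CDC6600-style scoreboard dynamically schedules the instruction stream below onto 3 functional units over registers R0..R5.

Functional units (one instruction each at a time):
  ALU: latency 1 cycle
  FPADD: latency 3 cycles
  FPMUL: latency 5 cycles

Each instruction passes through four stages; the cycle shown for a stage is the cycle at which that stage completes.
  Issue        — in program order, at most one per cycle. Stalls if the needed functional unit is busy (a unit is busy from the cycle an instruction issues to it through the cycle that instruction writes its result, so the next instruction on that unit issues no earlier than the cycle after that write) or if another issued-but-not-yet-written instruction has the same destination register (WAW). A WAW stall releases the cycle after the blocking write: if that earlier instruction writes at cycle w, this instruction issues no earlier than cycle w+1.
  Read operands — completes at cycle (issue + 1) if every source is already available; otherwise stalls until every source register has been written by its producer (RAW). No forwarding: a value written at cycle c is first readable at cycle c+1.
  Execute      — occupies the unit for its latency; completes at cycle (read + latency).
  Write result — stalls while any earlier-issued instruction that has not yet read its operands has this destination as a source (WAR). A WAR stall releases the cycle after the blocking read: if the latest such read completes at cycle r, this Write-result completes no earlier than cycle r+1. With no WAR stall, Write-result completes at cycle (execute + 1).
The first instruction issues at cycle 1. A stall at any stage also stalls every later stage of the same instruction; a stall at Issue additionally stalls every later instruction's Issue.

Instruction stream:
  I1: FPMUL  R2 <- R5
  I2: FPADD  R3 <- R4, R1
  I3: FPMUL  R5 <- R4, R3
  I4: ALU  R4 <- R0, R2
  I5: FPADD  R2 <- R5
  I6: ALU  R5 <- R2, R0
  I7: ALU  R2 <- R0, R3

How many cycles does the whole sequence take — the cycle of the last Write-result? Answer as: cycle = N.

cycle = 28

[1] issue I1 (FPMUL)
[2] I1 read-ops | issue I2 (FPADD)
[3] I2 read-ops
[6] I2 finished on FPADD
[7] I1 finished on FPMUL | I2→R3
[8] I1→R2
[9] issue I3 (FPMUL)
[10] I3 read-ops | issue I4 (ALU)
[11] I4 read-ops | issue I5 (FPADD)
[12] I4 finished on ALU
[13] I4→R4
[15] I3 finished on FPMUL
[16] I3→R5
[17] I5 read-ops | issue I6 (ALU)
[20] I5 finished on FPADD
[21] I5→R2
[22] I6 read-ops
[23] I6 finished on ALU
[24] I6→R5
[25] issue I7 (ALU)
[26] I7 read-ops
[27] I7 finished on ALU
[28] I7→R2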